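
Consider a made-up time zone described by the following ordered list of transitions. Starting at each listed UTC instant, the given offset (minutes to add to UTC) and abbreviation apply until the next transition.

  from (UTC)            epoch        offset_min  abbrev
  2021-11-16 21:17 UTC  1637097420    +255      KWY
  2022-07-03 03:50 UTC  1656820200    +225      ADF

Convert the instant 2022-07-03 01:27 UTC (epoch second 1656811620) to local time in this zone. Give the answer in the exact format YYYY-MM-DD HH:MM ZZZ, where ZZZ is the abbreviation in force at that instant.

Query: 2022-07-03 01:27 UTC
Rule 1/2 (KWY, +04:15): 2021-11-16 21:17 UTC ≤ query < 2022-07-03 03:50 UTC
1·60 + 27 + 255 = 342 min
342 = 0·1440 + 342; 342 = 5·60 + 42 → 05:42, same day
→ 2022-07-03 05:42 KWY

2022-07-03 05:42 KWY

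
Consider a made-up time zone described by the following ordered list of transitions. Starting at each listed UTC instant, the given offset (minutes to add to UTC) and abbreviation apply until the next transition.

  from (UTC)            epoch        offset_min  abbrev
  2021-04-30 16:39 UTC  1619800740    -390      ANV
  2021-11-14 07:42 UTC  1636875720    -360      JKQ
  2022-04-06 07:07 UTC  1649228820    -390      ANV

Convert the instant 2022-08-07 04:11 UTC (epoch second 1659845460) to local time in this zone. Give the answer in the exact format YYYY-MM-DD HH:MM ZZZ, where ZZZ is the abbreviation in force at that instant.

2022-08-06 21:41 ANV

Query: 2022-08-07 04:11 UTC
Rule 3/3 (ANV, -06:30): 2022-04-06 07:07 UTC ≤ query < +∞
4·60 + 11 - 390 = -139 min
-139 = -1·1440 + 1301; 1301 = 21·60 + 41 → 21:41, 2022-08-07 - 1 day = 2022-08-06
→ 2022-08-06 21:41 ANV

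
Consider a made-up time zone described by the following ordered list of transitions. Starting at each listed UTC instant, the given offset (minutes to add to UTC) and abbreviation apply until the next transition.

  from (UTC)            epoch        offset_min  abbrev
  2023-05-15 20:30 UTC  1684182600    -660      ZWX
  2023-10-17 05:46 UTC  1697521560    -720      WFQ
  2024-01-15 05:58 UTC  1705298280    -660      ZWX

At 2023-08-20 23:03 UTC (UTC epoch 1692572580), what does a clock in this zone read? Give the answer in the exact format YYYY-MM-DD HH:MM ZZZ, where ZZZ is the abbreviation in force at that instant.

Query: 2023-08-20 23:03 UTC
Rule 1/3 (ZWX, -11:00): 2023-05-15 20:30 UTC ≤ query < 2023-10-17 05:46 UTC
23·60 + 3 - 660 = 723 min
723 = 0·1440 + 723; 723 = 12·60 + 3 → 12:03, same day
→ 2023-08-20 12:03 ZWX

2023-08-20 12:03 ZWX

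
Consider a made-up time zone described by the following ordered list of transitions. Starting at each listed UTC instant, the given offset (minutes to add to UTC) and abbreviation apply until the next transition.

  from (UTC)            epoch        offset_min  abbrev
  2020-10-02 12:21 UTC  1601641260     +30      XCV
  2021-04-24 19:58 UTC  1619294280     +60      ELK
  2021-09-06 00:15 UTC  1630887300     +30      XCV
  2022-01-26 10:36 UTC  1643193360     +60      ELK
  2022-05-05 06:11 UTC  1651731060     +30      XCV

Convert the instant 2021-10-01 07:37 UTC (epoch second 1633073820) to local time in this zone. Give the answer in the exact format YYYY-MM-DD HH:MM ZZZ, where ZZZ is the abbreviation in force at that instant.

Query: 2021-10-01 07:37 UTC
Rule 3/5 (XCV, +00:30): 2021-09-06 00:15 UTC ≤ query < 2022-01-26 10:36 UTC
7·60 + 37 + 30 = 487 min
487 = 0·1440 + 487; 487 = 8·60 + 7 → 08:07, same day
→ 2021-10-01 08:07 XCV

2021-10-01 08:07 XCV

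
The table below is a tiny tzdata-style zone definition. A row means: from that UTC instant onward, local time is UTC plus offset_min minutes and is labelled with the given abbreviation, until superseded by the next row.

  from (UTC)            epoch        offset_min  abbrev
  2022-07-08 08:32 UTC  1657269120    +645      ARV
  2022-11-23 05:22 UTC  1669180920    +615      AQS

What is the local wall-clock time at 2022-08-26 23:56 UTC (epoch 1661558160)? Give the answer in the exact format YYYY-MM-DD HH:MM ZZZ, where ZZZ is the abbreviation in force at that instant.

Query: 2022-08-26 23:56 UTC
Rule 1/2 (ARV, +10:45): 2022-07-08 08:32 UTC ≤ query < 2022-11-23 05:22 UTC
23·60 + 56 + 645 = 2081 min
2081 = 1·1440 + 641; 641 = 10·60 + 41 → 10:41, 2022-08-26 + 1 day = 2022-08-27
→ 2022-08-27 10:41 ARV

2022-08-27 10:41 ARV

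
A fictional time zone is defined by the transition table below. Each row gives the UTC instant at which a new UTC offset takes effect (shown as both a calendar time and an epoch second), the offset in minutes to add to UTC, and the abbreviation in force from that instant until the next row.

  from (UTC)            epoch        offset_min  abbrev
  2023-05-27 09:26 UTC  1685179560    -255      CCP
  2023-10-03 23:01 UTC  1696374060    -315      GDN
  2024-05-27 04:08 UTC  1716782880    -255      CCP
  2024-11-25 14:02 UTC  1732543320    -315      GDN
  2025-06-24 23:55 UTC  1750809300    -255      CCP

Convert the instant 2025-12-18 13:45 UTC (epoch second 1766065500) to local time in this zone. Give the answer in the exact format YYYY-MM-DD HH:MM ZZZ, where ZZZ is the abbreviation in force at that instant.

2025-12-18 09:30 CCP

Query: 2025-12-18 13:45 UTC
Rule 5/5 (CCP, -04:15): 2025-06-24 23:55 UTC ≤ query < +∞
13·60 + 45 - 255 = 570 min
570 = 0·1440 + 570; 570 = 9·60 + 30 → 09:30, same day
→ 2025-12-18 09:30 CCP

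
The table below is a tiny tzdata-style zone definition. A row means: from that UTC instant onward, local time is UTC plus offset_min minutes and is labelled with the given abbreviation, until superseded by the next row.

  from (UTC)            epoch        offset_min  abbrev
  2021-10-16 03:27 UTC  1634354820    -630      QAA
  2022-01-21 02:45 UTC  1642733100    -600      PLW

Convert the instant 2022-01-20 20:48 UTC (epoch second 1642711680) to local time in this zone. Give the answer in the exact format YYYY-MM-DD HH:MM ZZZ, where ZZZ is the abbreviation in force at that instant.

Query: 2022-01-20 20:48 UTC
Rule 1/2 (QAA, -10:30): 2021-10-16 03:27 UTC ≤ query < 2022-01-21 02:45 UTC
20·60 + 48 - 630 = 618 min
618 = 0·1440 + 618; 618 = 10·60 + 18 → 10:18, same day
→ 2022-01-20 10:18 QAA

2022-01-20 10:18 QAA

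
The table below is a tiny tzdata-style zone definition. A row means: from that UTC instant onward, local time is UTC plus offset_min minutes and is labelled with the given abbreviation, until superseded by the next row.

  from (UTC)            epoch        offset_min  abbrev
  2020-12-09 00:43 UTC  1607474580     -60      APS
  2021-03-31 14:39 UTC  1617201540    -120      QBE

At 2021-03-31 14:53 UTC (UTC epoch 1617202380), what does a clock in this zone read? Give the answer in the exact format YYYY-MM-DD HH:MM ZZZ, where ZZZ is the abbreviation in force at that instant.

Query: 2021-03-31 14:53 UTC
Rule 2/2 (QBE, -02:00): 2021-03-31 14:39 UTC ≤ query < +∞
14·60 + 53 - 120 = 773 min
773 = 0·1440 + 773; 773 = 12·60 + 53 → 12:53, same day
→ 2021-03-31 12:53 QBE

2021-03-31 12:53 QBE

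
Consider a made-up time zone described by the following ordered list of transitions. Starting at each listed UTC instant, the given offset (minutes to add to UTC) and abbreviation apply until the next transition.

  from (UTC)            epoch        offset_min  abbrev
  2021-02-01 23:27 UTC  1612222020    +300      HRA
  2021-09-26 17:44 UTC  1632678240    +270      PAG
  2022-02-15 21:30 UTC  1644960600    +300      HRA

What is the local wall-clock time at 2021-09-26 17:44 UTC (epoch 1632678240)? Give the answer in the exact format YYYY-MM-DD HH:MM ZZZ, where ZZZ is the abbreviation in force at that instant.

2021-09-26 22:14 PAG

Query: 2021-09-26 17:44 UTC
Rule 2/3 (PAG, +04:30): 2021-09-26 17:44 UTC ≤ query < 2022-02-15 21:30 UTC
17·60 + 44 + 270 = 1334 min
1334 = 0·1440 + 1334; 1334 = 22·60 + 14 → 22:14, same day
→ 2021-09-26 22:14 PAG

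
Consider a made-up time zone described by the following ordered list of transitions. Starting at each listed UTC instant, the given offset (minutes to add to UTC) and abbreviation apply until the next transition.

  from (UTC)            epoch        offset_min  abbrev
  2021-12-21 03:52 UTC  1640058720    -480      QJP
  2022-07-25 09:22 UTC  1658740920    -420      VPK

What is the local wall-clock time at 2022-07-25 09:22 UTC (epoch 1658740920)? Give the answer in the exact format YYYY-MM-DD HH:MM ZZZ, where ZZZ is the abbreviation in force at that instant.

2022-07-25 02:22 VPK

Query: 2022-07-25 09:22 UTC
Rule 2/2 (VPK, -07:00): 2022-07-25 09:22 UTC ≤ query < +∞
9·60 + 22 - 420 = 142 min
142 = 0·1440 + 142; 142 = 2·60 + 22 → 02:22, same day
→ 2022-07-25 02:22 VPK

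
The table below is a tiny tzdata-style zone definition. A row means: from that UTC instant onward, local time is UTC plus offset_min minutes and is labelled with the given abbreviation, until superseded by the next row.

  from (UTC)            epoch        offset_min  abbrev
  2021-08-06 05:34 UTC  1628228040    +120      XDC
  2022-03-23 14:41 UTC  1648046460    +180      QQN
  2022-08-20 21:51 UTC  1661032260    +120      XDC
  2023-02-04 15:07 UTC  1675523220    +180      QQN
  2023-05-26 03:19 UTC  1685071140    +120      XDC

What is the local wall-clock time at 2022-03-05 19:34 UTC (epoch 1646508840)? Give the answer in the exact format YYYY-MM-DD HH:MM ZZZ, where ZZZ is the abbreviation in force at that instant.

2022-03-05 21:34 XDC

Query: 2022-03-05 19:34 UTC
Rule 1/5 (XDC, +02:00): 2021-08-06 05:34 UTC ≤ query < 2022-03-23 14:41 UTC
19·60 + 34 + 120 = 1294 min
1294 = 0·1440 + 1294; 1294 = 21·60 + 34 → 21:34, same day
→ 2022-03-05 21:34 XDC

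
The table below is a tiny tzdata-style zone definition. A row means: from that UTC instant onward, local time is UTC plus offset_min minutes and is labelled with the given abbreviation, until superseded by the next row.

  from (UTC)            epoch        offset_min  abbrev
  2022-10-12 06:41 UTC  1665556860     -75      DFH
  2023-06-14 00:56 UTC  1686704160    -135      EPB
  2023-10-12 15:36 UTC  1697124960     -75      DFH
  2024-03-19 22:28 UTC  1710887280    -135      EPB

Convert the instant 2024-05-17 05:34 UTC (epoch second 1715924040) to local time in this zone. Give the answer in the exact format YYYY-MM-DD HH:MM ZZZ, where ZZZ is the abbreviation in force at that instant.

Query: 2024-05-17 05:34 UTC
Rule 4/4 (EPB, -02:15): 2024-03-19 22:28 UTC ≤ query < +∞
5·60 + 34 - 135 = 199 min
199 = 0·1440 + 199; 199 = 3·60 + 19 → 03:19, same day
→ 2024-05-17 03:19 EPB

2024-05-17 03:19 EPB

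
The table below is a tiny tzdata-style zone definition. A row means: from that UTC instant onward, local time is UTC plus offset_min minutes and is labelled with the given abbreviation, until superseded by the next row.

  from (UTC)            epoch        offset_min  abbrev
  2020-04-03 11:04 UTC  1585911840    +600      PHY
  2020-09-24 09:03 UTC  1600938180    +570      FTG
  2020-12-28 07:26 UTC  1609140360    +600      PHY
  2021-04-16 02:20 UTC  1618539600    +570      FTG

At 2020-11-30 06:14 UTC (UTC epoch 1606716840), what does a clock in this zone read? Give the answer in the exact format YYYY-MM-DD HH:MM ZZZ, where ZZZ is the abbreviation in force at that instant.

Query: 2020-11-30 06:14 UTC
Rule 2/4 (FTG, +09:30): 2020-09-24 09:03 UTC ≤ query < 2020-12-28 07:26 UTC
6·60 + 14 + 570 = 944 min
944 = 0·1440 + 944; 944 = 15·60 + 44 → 15:44, same day
→ 2020-11-30 15:44 FTG

2020-11-30 15:44 FTG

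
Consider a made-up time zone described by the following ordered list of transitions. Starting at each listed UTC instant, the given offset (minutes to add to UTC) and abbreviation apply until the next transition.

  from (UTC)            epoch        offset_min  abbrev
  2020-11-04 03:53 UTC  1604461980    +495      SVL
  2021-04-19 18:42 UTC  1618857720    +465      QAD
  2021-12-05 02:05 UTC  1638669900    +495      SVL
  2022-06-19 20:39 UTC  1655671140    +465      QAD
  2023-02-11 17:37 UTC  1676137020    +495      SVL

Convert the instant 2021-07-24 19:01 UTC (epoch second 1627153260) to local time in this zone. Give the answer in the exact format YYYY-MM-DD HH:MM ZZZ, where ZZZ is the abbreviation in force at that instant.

2021-07-25 02:46 QAD

Query: 2021-07-24 19:01 UTC
Rule 2/5 (QAD, +07:45): 2021-04-19 18:42 UTC ≤ query < 2021-12-05 02:05 UTC
19·60 + 1 + 465 = 1606 min
1606 = 1·1440 + 166; 166 = 2·60 + 46 → 02:46, 2021-07-24 + 1 day = 2021-07-25
→ 2021-07-25 02:46 QAD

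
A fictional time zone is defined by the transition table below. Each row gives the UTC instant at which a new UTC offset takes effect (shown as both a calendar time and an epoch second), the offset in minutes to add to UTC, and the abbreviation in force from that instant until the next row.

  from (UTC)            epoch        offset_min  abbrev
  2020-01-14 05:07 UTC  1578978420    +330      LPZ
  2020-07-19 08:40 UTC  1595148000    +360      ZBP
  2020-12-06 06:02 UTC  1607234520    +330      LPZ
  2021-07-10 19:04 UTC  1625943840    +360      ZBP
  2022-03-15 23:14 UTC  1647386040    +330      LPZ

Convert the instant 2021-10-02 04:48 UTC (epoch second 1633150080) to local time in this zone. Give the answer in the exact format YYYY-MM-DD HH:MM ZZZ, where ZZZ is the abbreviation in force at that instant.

Query: 2021-10-02 04:48 UTC
Rule 4/5 (ZBP, +06:00): 2021-07-10 19:04 UTC ≤ query < 2022-03-15 23:14 UTC
4·60 + 48 + 360 = 648 min
648 = 0·1440 + 648; 648 = 10·60 + 48 → 10:48, same day
→ 2021-10-02 10:48 ZBP

2021-10-02 10:48 ZBP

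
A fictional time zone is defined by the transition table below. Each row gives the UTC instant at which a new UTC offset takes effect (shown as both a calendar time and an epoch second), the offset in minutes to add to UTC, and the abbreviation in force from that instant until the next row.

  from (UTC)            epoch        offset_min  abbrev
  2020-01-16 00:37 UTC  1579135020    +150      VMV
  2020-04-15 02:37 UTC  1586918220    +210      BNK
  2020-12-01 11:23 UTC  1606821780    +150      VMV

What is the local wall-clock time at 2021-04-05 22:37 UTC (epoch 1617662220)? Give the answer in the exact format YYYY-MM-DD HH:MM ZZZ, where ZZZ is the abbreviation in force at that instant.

Query: 2021-04-05 22:37 UTC
Rule 3/3 (VMV, +02:30): 2020-12-01 11:23 UTC ≤ query < +∞
22·60 + 37 + 150 = 1507 min
1507 = 1·1440 + 67; 67 = 1·60 + 7 → 01:07, 2021-04-05 + 1 day = 2021-04-06
→ 2021-04-06 01:07 VMV

2021-04-06 01:07 VMV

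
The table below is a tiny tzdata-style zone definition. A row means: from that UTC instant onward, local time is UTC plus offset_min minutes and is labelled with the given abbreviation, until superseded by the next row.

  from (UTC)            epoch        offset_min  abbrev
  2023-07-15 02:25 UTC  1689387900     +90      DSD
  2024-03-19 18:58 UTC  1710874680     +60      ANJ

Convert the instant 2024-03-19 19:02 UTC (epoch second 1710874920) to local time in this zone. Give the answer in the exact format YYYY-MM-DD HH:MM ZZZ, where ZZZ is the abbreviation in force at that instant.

2024-03-19 20:02 ANJ

Query: 2024-03-19 19:02 UTC
Rule 2/2 (ANJ, +01:00): 2024-03-19 18:58 UTC ≤ query < +∞
19·60 + 2 + 60 = 1202 min
1202 = 0·1440 + 1202; 1202 = 20·60 + 2 → 20:02, same day
→ 2024-03-19 20:02 ANJ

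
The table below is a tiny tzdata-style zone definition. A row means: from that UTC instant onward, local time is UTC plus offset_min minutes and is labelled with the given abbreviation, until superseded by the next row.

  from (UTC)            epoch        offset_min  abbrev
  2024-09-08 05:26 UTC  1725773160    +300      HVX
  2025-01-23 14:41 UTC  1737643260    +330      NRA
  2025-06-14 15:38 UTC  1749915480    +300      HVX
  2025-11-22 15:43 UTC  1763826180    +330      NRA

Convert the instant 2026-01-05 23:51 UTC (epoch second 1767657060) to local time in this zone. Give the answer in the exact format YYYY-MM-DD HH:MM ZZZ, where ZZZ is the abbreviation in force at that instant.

Query: 2026-01-05 23:51 UTC
Rule 4/4 (NRA, +05:30): 2025-11-22 15:43 UTC ≤ query < +∞
23·60 + 51 + 330 = 1761 min
1761 = 1·1440 + 321; 321 = 5·60 + 21 → 05:21, 2026-01-05 + 1 day = 2026-01-06
→ 2026-01-06 05:21 NRA

2026-01-06 05:21 NRA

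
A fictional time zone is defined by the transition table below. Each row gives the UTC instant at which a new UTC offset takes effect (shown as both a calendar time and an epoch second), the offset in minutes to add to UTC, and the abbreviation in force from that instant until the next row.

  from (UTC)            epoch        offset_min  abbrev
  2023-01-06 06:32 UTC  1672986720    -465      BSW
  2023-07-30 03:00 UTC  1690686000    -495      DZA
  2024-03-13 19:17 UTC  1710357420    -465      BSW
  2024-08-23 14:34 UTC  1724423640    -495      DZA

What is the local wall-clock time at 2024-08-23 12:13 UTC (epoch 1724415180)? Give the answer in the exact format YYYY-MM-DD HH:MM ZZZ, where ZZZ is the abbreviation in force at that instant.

2024-08-23 04:28 BSW

Query: 2024-08-23 12:13 UTC
Rule 3/4 (BSW, -07:45): 2024-03-13 19:17 UTC ≤ query < 2024-08-23 14:34 UTC
12·60 + 13 - 465 = 268 min
268 = 0·1440 + 268; 268 = 4·60 + 28 → 04:28, same day
→ 2024-08-23 04:28 BSW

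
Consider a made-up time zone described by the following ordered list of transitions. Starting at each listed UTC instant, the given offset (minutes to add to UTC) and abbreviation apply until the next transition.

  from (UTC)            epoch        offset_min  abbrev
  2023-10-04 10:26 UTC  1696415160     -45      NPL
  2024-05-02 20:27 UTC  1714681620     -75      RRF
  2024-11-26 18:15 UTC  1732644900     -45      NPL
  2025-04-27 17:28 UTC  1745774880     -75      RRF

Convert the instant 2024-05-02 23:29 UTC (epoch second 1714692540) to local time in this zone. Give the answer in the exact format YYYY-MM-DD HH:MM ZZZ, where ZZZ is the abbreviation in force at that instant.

2024-05-02 22:14 RRF

Query: 2024-05-02 23:29 UTC
Rule 2/4 (RRF, -01:15): 2024-05-02 20:27 UTC ≤ query < 2024-11-26 18:15 UTC
23·60 + 29 - 75 = 1334 min
1334 = 0·1440 + 1334; 1334 = 22·60 + 14 → 22:14, same day
→ 2024-05-02 22:14 RRF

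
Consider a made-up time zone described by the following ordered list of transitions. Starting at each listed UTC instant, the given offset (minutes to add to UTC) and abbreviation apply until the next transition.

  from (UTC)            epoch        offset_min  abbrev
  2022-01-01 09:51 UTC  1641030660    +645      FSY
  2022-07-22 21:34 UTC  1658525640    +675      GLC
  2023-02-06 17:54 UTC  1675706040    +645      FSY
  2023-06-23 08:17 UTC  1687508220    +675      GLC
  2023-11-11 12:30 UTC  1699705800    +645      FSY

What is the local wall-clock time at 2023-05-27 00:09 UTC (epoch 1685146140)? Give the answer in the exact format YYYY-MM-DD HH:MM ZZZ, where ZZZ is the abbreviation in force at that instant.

Query: 2023-05-27 00:09 UTC
Rule 3/5 (FSY, +10:45): 2023-02-06 17:54 UTC ≤ query < 2023-06-23 08:17 UTC
0·60 + 9 + 645 = 654 min
654 = 0·1440 + 654; 654 = 10·60 + 54 → 10:54, same day
→ 2023-05-27 10:54 FSY

2023-05-27 10:54 FSY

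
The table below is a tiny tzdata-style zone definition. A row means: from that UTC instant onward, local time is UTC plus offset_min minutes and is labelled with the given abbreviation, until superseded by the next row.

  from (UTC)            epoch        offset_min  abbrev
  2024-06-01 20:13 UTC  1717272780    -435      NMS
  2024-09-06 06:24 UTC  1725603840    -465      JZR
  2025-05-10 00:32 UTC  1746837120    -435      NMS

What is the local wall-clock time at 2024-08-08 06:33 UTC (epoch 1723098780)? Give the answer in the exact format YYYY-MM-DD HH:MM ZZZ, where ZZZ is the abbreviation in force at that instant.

2024-08-07 23:18 NMS

Query: 2024-08-08 06:33 UTC
Rule 1/3 (NMS, -07:15): 2024-06-01 20:13 UTC ≤ query < 2024-09-06 06:24 UTC
6·60 + 33 - 435 = -42 min
-42 = -1·1440 + 1398; 1398 = 23·60 + 18 → 23:18, 2024-08-08 - 1 day = 2024-08-07
→ 2024-08-07 23:18 NMS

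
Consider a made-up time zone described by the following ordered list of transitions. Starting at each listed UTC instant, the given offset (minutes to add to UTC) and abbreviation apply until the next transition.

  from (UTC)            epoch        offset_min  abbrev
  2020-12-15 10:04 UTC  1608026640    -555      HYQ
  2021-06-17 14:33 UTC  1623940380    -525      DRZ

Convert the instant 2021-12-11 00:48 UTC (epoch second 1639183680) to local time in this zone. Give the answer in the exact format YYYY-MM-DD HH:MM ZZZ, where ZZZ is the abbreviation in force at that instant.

Query: 2021-12-11 00:48 UTC
Rule 2/2 (DRZ, -08:45): 2021-06-17 14:33 UTC ≤ query < +∞
0·60 + 48 - 525 = -477 min
-477 = -1·1440 + 963; 963 = 16·60 + 3 → 16:03, 2021-12-11 - 1 day = 2021-12-10
→ 2021-12-10 16:03 DRZ

2021-12-10 16:03 DRZ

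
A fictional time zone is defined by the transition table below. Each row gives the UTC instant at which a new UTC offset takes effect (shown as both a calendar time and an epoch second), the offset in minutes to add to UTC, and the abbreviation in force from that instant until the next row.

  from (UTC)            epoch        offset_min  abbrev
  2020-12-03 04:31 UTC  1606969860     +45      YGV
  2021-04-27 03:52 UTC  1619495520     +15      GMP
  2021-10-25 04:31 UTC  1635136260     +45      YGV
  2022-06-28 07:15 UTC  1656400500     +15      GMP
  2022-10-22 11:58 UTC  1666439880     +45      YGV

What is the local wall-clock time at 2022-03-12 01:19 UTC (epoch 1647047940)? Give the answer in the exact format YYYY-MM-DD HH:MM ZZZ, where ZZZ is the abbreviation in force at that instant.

Query: 2022-03-12 01:19 UTC
Rule 3/5 (YGV, +00:45): 2021-10-25 04:31 UTC ≤ query < 2022-06-28 07:15 UTC
1·60 + 19 + 45 = 124 min
124 = 0·1440 + 124; 124 = 2·60 + 4 → 02:04, same day
→ 2022-03-12 02:04 YGV

2022-03-12 02:04 YGV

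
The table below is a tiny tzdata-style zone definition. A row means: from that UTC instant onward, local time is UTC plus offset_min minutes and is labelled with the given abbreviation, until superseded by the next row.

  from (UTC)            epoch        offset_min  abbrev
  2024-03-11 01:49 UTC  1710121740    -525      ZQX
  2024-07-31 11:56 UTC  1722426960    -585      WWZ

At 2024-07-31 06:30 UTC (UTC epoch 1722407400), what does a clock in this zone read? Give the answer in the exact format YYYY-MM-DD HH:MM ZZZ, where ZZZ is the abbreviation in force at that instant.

Query: 2024-07-31 06:30 UTC
Rule 1/2 (ZQX, -08:45): 2024-03-11 01:49 UTC ≤ query < 2024-07-31 11:56 UTC
6·60 + 30 - 525 = -135 min
-135 = -1·1440 + 1305; 1305 = 21·60 + 45 → 21:45, 2024-07-31 - 1 day = 2024-07-30
→ 2024-07-30 21:45 ZQX

2024-07-30 21:45 ZQX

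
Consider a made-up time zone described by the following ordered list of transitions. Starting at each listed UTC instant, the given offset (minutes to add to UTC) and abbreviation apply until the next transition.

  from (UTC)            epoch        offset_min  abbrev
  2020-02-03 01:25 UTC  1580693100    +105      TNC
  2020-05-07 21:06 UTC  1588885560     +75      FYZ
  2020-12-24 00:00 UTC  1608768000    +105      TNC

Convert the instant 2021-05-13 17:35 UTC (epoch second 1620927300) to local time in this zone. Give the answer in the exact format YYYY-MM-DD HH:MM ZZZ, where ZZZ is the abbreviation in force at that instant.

Query: 2021-05-13 17:35 UTC
Rule 3/3 (TNC, +01:45): 2020-12-24 00:00 UTC ≤ query < +∞
17·60 + 35 + 105 = 1160 min
1160 = 0·1440 + 1160; 1160 = 19·60 + 20 → 19:20, same day
→ 2021-05-13 19:20 TNC

2021-05-13 19:20 TNC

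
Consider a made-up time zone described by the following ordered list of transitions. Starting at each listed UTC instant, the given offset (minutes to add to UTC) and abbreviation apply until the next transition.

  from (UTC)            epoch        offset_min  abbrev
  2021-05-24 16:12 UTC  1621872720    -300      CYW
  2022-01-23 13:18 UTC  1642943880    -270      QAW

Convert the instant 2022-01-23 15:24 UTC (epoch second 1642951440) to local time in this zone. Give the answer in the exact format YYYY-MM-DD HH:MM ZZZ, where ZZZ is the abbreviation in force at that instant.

Query: 2022-01-23 15:24 UTC
Rule 2/2 (QAW, -04:30): 2022-01-23 13:18 UTC ≤ query < +∞
15·60 + 24 - 270 = 654 min
654 = 0·1440 + 654; 654 = 10·60 + 54 → 10:54, same day
→ 2022-01-23 10:54 QAW

2022-01-23 10:54 QAW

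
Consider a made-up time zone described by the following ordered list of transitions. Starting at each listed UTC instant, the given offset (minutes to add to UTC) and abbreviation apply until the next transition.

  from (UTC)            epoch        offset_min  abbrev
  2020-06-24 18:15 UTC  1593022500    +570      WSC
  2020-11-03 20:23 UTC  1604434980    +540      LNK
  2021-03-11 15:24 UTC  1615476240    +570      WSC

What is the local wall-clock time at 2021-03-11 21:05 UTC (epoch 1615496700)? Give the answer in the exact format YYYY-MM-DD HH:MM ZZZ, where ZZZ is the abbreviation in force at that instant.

2021-03-12 06:35 WSC

Query: 2021-03-11 21:05 UTC
Rule 3/3 (WSC, +09:30): 2021-03-11 15:24 UTC ≤ query < +∞
21·60 + 5 + 570 = 1835 min
1835 = 1·1440 + 395; 395 = 6·60 + 35 → 06:35, 2021-03-11 + 1 day = 2021-03-12
→ 2021-03-12 06:35 WSC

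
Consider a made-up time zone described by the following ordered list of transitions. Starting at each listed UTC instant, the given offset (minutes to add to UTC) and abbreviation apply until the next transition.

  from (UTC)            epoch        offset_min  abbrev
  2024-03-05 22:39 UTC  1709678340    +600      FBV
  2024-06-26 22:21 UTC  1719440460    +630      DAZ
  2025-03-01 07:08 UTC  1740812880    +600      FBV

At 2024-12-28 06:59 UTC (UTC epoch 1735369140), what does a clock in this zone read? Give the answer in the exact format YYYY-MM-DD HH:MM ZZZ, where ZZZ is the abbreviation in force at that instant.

2024-12-28 17:29 DAZ

Query: 2024-12-28 06:59 UTC
Rule 2/3 (DAZ, +10:30): 2024-06-26 22:21 UTC ≤ query < 2025-03-01 07:08 UTC
6·60 + 59 + 630 = 1049 min
1049 = 0·1440 + 1049; 1049 = 17·60 + 29 → 17:29, same day
→ 2024-12-28 17:29 DAZ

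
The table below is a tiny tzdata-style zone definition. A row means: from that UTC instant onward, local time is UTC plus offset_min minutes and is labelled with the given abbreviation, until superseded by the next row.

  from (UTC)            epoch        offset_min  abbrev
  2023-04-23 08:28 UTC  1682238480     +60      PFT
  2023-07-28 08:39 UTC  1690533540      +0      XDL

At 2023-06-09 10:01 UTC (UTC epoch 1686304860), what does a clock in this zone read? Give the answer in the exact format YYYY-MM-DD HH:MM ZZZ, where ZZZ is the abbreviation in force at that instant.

2023-06-09 11:01 PFT

Query: 2023-06-09 10:01 UTC
Rule 1/2 (PFT, +01:00): 2023-04-23 08:28 UTC ≤ query < 2023-07-28 08:39 UTC
10·60 + 1 + 60 = 661 min
661 = 0·1440 + 661; 661 = 11·60 + 1 → 11:01, same day
→ 2023-06-09 11:01 PFT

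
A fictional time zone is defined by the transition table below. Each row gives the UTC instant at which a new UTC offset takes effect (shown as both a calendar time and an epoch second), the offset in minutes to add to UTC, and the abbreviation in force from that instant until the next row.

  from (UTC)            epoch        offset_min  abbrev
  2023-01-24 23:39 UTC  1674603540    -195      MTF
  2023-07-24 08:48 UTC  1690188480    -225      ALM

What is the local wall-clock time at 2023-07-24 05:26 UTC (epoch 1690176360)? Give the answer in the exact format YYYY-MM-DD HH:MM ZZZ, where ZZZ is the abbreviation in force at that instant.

Query: 2023-07-24 05:26 UTC
Rule 1/2 (MTF, -03:15): 2023-01-24 23:39 UTC ≤ query < 2023-07-24 08:48 UTC
5·60 + 26 - 195 = 131 min
131 = 0·1440 + 131; 131 = 2·60 + 11 → 02:11, same day
→ 2023-07-24 02:11 MTF

2023-07-24 02:11 MTF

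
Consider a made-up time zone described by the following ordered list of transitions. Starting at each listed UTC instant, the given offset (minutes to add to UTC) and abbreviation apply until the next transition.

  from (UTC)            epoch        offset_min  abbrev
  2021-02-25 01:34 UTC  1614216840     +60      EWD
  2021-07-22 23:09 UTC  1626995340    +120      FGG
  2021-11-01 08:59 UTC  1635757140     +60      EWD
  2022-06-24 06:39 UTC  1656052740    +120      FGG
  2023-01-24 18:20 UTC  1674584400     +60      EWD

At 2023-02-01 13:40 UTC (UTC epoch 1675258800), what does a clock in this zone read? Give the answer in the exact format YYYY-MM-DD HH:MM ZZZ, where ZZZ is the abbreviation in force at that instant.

2023-02-01 14:40 EWD

Query: 2023-02-01 13:40 UTC
Rule 5/5 (EWD, +01:00): 2023-01-24 18:20 UTC ≤ query < +∞
13·60 + 40 + 60 = 880 min
880 = 0·1440 + 880; 880 = 14·60 + 40 → 14:40, same day
→ 2023-02-01 14:40 EWD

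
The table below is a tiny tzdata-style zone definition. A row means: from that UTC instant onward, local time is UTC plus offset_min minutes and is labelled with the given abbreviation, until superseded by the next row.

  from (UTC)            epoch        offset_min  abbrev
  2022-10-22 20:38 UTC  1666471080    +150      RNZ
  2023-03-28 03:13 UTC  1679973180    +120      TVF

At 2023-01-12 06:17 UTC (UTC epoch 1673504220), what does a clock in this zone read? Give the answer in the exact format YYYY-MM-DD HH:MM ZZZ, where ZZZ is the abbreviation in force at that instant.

2023-01-12 08:47 RNZ

Query: 2023-01-12 06:17 UTC
Rule 1/2 (RNZ, +02:30): 2022-10-22 20:38 UTC ≤ query < 2023-03-28 03:13 UTC
6·60 + 17 + 150 = 527 min
527 = 0·1440 + 527; 527 = 8·60 + 47 → 08:47, same day
→ 2023-01-12 08:47 RNZ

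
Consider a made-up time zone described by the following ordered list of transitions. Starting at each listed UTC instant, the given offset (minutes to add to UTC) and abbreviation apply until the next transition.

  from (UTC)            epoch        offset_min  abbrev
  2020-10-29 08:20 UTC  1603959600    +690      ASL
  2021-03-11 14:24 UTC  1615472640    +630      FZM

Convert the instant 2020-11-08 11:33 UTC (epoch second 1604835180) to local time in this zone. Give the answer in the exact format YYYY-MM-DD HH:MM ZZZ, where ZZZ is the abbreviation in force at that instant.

2020-11-08 23:03 ASL

Query: 2020-11-08 11:33 UTC
Rule 1/2 (ASL, +11:30): 2020-10-29 08:20 UTC ≤ query < 2021-03-11 14:24 UTC
11·60 + 33 + 690 = 1383 min
1383 = 0·1440 + 1383; 1383 = 23·60 + 3 → 23:03, same day
→ 2020-11-08 23:03 ASL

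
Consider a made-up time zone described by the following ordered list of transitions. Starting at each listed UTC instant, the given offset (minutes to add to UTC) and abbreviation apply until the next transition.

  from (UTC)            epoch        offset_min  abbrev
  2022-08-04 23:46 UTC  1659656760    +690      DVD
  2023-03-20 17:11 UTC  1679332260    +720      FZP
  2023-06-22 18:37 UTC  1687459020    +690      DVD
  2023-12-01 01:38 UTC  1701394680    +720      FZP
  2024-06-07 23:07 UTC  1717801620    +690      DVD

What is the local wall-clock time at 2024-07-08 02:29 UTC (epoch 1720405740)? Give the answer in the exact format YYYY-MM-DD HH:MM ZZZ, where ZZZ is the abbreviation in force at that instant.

2024-07-08 13:59 DVD

Query: 2024-07-08 02:29 UTC
Rule 5/5 (DVD, +11:30): 2024-06-07 23:07 UTC ≤ query < +∞
2·60 + 29 + 690 = 839 min
839 = 0·1440 + 839; 839 = 13·60 + 59 → 13:59, same day
→ 2024-07-08 13:59 DVD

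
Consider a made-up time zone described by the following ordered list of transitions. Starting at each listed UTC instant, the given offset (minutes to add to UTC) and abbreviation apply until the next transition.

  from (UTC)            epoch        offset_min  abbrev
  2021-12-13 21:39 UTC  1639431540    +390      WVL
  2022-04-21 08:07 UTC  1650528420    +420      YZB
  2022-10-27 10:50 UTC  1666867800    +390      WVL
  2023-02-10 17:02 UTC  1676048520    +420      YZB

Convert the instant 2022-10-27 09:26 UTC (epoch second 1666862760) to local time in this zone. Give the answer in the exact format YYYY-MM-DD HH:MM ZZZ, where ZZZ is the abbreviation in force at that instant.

2022-10-27 16:26 YZB

Query: 2022-10-27 09:26 UTC
Rule 2/4 (YZB, +07:00): 2022-04-21 08:07 UTC ≤ query < 2022-10-27 10:50 UTC
9·60 + 26 + 420 = 986 min
986 = 0·1440 + 986; 986 = 16·60 + 26 → 16:26, same day
→ 2022-10-27 16:26 YZB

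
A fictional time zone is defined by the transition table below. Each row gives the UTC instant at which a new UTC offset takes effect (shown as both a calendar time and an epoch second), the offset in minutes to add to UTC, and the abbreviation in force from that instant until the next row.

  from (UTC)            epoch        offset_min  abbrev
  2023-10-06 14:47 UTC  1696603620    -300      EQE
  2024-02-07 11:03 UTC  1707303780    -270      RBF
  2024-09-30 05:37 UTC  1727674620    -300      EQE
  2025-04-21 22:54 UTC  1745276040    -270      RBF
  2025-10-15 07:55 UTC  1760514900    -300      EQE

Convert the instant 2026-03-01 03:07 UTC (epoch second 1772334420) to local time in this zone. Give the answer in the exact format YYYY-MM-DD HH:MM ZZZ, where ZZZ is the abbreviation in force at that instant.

2026-02-28 22:07 EQE

Query: 2026-03-01 03:07 UTC
Rule 5/5 (EQE, -05:00): 2025-10-15 07:55 UTC ≤ query < +∞
3·60 + 7 - 300 = -113 min
-113 = -1·1440 + 1327; 1327 = 22·60 + 7 → 22:07, 2026-03-01 - 1 day = 2026-02-28
→ 2026-02-28 22:07 EQE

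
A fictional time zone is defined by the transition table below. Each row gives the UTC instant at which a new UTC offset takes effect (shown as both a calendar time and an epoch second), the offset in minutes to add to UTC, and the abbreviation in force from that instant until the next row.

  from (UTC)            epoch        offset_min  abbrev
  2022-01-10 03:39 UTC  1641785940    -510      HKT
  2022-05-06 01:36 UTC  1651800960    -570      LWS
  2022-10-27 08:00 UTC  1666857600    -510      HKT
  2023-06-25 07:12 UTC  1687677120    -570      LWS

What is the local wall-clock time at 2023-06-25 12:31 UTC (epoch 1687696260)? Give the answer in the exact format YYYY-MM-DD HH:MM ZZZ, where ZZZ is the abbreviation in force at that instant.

Query: 2023-06-25 12:31 UTC
Rule 4/4 (LWS, -09:30): 2023-06-25 07:12 UTC ≤ query < +∞
12·60 + 31 - 570 = 181 min
181 = 0·1440 + 181; 181 = 3·60 + 1 → 03:01, same day
→ 2023-06-25 03:01 LWS

2023-06-25 03:01 LWS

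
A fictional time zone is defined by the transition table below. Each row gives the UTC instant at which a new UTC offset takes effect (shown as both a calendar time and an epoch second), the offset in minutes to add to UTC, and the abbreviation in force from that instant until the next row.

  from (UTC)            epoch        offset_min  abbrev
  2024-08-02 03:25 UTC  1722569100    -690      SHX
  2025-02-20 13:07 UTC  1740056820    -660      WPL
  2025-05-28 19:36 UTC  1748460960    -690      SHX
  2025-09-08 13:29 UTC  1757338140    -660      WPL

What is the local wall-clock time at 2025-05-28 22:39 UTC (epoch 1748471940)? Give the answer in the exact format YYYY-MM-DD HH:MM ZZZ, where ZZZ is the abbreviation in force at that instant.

Query: 2025-05-28 22:39 UTC
Rule 3/4 (SHX, -11:30): 2025-05-28 19:36 UTC ≤ query < 2025-09-08 13:29 UTC
22·60 + 39 - 690 = 669 min
669 = 0·1440 + 669; 669 = 11·60 + 9 → 11:09, same day
→ 2025-05-28 11:09 SHX

2025-05-28 11:09 SHX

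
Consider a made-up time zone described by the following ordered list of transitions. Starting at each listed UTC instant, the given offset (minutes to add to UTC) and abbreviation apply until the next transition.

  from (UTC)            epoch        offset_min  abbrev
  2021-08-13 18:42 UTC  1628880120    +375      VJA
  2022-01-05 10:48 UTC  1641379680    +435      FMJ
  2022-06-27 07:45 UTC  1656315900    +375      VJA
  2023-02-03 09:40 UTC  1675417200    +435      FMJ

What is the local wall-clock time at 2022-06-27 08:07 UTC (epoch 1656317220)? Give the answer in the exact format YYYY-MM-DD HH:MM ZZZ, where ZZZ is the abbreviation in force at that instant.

2022-06-27 14:22 VJA

Query: 2022-06-27 08:07 UTC
Rule 3/4 (VJA, +06:15): 2022-06-27 07:45 UTC ≤ query < 2023-02-03 09:40 UTC
8·60 + 7 + 375 = 862 min
862 = 0·1440 + 862; 862 = 14·60 + 22 → 14:22, same day
→ 2022-06-27 14:22 VJA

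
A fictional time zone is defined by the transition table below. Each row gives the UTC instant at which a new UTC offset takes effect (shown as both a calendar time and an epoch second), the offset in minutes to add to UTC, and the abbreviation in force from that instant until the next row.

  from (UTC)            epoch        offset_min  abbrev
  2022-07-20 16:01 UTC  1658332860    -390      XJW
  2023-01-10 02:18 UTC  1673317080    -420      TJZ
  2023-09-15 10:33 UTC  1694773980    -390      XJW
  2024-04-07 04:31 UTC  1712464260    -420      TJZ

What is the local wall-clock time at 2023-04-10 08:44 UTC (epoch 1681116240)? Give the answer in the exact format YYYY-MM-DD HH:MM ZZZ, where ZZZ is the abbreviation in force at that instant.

Query: 2023-04-10 08:44 UTC
Rule 2/4 (TJZ, -07:00): 2023-01-10 02:18 UTC ≤ query < 2023-09-15 10:33 UTC
8·60 + 44 - 420 = 104 min
104 = 0·1440 + 104; 104 = 1·60 + 44 → 01:44, same day
→ 2023-04-10 01:44 TJZ

2023-04-10 01:44 TJZ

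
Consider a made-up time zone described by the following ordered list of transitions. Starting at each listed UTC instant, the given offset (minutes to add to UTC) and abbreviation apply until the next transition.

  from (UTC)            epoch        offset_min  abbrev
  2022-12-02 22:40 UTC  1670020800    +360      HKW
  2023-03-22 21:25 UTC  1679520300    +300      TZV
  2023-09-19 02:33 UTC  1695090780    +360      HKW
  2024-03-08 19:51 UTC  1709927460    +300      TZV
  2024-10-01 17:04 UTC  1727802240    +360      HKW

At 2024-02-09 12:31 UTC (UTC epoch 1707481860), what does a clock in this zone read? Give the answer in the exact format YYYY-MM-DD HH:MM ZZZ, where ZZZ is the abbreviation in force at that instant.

Query: 2024-02-09 12:31 UTC
Rule 3/5 (HKW, +06:00): 2023-09-19 02:33 UTC ≤ query < 2024-03-08 19:51 UTC
12·60 + 31 + 360 = 1111 min
1111 = 0·1440 + 1111; 1111 = 18·60 + 31 → 18:31, same day
→ 2024-02-09 18:31 HKW

2024-02-09 18:31 HKW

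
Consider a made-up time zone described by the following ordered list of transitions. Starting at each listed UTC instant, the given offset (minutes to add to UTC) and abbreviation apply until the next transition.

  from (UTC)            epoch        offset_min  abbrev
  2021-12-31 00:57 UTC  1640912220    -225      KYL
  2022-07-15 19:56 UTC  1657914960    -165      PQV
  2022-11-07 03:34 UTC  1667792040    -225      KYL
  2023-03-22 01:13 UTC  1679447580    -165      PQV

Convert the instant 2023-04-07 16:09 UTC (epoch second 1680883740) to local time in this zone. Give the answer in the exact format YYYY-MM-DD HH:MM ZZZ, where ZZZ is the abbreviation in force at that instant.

2023-04-07 13:24 PQV

Query: 2023-04-07 16:09 UTC
Rule 4/4 (PQV, -02:45): 2023-03-22 01:13 UTC ≤ query < +∞
16·60 + 9 - 165 = 804 min
804 = 0·1440 + 804; 804 = 13·60 + 24 → 13:24, same day
→ 2023-04-07 13:24 PQV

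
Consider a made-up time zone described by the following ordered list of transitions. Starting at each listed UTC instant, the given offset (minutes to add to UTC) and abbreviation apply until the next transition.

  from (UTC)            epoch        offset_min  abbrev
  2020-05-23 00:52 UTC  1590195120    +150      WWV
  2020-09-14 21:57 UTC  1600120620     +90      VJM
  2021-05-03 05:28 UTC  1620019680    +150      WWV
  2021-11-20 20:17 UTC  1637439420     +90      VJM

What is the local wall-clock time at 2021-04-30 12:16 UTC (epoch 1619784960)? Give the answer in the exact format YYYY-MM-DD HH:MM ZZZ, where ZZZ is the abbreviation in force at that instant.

Query: 2021-04-30 12:16 UTC
Rule 2/4 (VJM, +01:30): 2020-09-14 21:57 UTC ≤ query < 2021-05-03 05:28 UTC
12·60 + 16 + 90 = 826 min
826 = 0·1440 + 826; 826 = 13·60 + 46 → 13:46, same day
→ 2021-04-30 13:46 VJM

2021-04-30 13:46 VJM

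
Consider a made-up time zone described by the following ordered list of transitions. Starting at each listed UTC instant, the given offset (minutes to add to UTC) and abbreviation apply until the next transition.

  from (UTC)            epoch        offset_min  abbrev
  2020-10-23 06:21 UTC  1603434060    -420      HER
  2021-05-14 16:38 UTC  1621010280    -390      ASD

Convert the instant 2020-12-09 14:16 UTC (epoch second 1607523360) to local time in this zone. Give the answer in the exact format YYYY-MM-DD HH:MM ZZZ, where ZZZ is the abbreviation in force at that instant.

2020-12-09 07:16 HER

Query: 2020-12-09 14:16 UTC
Rule 1/2 (HER, -07:00): 2020-10-23 06:21 UTC ≤ query < 2021-05-14 16:38 UTC
14·60 + 16 - 420 = 436 min
436 = 0·1440 + 436; 436 = 7·60 + 16 → 07:16, same day
→ 2020-12-09 07:16 HER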